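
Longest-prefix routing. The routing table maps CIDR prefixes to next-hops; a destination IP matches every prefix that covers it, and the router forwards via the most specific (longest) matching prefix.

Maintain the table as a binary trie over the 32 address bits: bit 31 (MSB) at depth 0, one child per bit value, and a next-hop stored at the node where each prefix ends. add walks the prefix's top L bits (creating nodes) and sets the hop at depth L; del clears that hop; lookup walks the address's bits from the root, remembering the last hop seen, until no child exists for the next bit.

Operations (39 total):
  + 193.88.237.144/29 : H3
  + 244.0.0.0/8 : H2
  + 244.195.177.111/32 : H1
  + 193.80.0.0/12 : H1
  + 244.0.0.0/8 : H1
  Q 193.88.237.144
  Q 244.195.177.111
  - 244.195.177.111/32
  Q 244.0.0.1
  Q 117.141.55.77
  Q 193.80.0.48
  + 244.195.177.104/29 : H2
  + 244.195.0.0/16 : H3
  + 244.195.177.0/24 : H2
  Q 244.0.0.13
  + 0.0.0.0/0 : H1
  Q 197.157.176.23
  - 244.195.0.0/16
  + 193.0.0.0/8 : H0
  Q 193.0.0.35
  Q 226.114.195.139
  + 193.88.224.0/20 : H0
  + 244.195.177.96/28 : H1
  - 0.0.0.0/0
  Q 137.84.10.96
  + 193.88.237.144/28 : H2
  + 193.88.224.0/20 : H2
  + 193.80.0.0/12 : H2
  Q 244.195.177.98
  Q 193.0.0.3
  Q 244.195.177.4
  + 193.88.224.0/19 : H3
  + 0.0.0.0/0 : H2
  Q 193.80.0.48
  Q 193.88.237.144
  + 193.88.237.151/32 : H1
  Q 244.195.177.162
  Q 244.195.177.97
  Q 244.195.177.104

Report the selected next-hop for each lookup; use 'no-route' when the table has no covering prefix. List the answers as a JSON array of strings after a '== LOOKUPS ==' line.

Process each operation:
  add 193.88.237.144/29 -> H3 at depth 29
  add 244.0.0.0/8 -> H2 at depth 8
  add 244.195.177.111/32 -> H1 at depth 32
  add 193.80.0.0/12 -> H1 at depth 12
  add 244.0.0.0/8 -> H1 at depth 8
  ? 193.88.237.144  path d0:-→d1:-→d2:-→d3:-→d4:-→d5:-→d6:-→d7:-→d8:-→d9:-→d10:-→d11:-→d12:H1→d13:-→d14:-→d15:-→d16:-→d17:-→d18:-→d19:-→d20:-→d21:-→d22:-→d23:-→d24:-→d25:-→d26:-→d27:-→d28:-→d29:H3  best=H3
  ? 244.195.177.111  path d0:-→d1:-→d2:-→d3:-→d4:-→d5:-→d6:-→d7:-→d8:H1→d9:-→d10:-→d11:-→d12:-→d13:-→d14:-→d15:-→d16:-→d17:-→d18:-→d19:-→d20:-→d21:-→d22:-→d23:-→d24:-→d25:-→d26:-→d27:-→d28:-→d29:-→d30:-→d31:-→d32:H1  best=H1
  - 244.195.177.111/32 clear@32
  ? 244.0.0.1  path d0:-→d1:-→d2:-→d3:-→d4:-→d5:-→d6:-→d7:-→d8:H1  best=H1
  ? 117.141.55.77  path d0:-  best=no-route
  ? 193.80.0.48  path d0:-→d1:-→d2:-→d3:-→d4:-→d5:-→d6:-→d7:-→d8:-→d9:-→d10:-→d11:-→d12:H1  best=H1
  add 244.195.177.104/29 -> H2 at depth 29
  add 244.195.0.0/16 -> H3 at depth 16
  add 244.195.177.0/24 -> H2 at depth 24
  ? 244.0.0.13  path d0:-→d1:-→d2:-→d3:-→d4:-→d5:-→d6:-→d7:-→d8:H1  best=H1
  add 0.0.0.0/0 -> H1 at depth 0
  ? 197.157.176.23  path d0:H1→d1:-→d2:-→d3:-→d4:-→d5:-  best=H1
  - 244.195.0.0/16 clear@16
  add 193.0.0.0/8 -> H0 at depth 8
  ? 193.0.0.35  path d0:H1→d1:-→d2:-→d3:-→d4:-→d5:-→d6:-→d7:-→d8:H0→d9:-  best=H0
  ? 226.114.195.139  path d0:H1→d1:-→d2:-→d3:-  best=H1
  add 193.88.224.0/20 -> H0 at depth 20
  add 244.195.177.96/28 -> H1 at depth 28
  - 0.0.0.0/0 clear@0
  ? 137.84.10.96  path d0:-→d1:-  best=no-route
  add 193.88.237.144/28 -> H2 at depth 28
  add 193.88.224.0/20 -> H2 at depth 20
  add 193.80.0.0/12 -> H2 at depth 12
  ? 244.195.177.98  path d0:-→d1:-→d2:-→d3:-→d4:-→d5:-→d6:-→d7:-→d8:H1→d9:-→d10:-→d11:-→d12:-→d13:-→d14:-→d15:-→d16:-→d17:-→d18:-→d19:-→d20:-→d21:-→d22:-→d23:-→d24:H2→d25:-→d26:-→d27:-→d28:H1  best=H1
  ? 193.0.0.3  path d0:-→d1:-→d2:-→d3:-→d4:-→d5:-→d6:-→d7:-→d8:H0→d9:-  best=H0
  ? 244.195.177.4  path d0:-→d1:-→d2:-→d3:-→d4:-→d5:-→d6:-→d7:-→d8:H1→d9:-→d10:-→d11:-→d12:-→d13:-→d14:-→d15:-→d16:-→d17:-→d18:-→d19:-→d20:-→d21:-→d22:-→d23:-→d24:H2→d25:-  best=H2
  add 193.88.224.0/19 -> H3 at depth 19
  add 0.0.0.0/0 -> H2 at depth 0
  ? 193.80.0.48  path d0:H2→d1:-→d2:-→d3:-→d4:-→d5:-→d6:-→d7:-→d8:H0→d9:-→d10:-→d11:-→d12:H2  best=H2
  ? 193.88.237.144  path d0:H2→d1:-→d2:-→d3:-→d4:-→d5:-→d6:-→d7:-→d8:H0→d9:-→d10:-→d11:-→d12:H2→d13:-→d14:-→d15:-→d16:-→d17:-→d18:-→d19:H3→d20:H2→d21:-→d22:-→d23:-→d24:-→d25:-→d26:-→d27:-→d28:H2→d29:H3  best=H3
  add 193.88.237.151/32 -> H1 at depth 32
  ? 244.195.177.162  path d0:H2→d1:-→d2:-→d3:-→d4:-→d5:-→d6:-→d7:-→d8:H1→d9:-→d10:-→d11:-→d12:-→d13:-→d14:-→d15:-→d16:-→d17:-→d18:-→d19:-→d20:-→d21:-→d22:-→d23:-→d24:H2  best=H2
  ? 244.195.177.97  path d0:H2→d1:-→d2:-→d3:-→d4:-→d5:-→d6:-→d7:-→d8:H1→d9:-→d10:-→d11:-→d12:-→d13:-→d14:-→d15:-→d16:-→d17:-→d18:-→d19:-→d20:-→d21:-→d22:-→d23:-→d24:H2→d25:-→d26:-→d27:-→d28:H1  best=H1
  ? 244.195.177.104  path d0:H2→d1:-→d2:-→d3:-→d4:-→d5:-→d6:-→d7:-→d8:H1→d9:-→d10:-→d11:-→d12:-→d13:-→d14:-→d15:-→d16:-→d17:-→d18:-→d19:-→d20:-→d21:-→d22:-→d23:-→d24:H2→d25:-→d26:-→d27:-→d28:H1→d29:H2  best=H2

== LOOKUPS ==
["H3","H1","H1","no-route","H1","H1","H1","H0","H1","no-route","H1","H0","H2","H2","H3","H2","H1","H2"]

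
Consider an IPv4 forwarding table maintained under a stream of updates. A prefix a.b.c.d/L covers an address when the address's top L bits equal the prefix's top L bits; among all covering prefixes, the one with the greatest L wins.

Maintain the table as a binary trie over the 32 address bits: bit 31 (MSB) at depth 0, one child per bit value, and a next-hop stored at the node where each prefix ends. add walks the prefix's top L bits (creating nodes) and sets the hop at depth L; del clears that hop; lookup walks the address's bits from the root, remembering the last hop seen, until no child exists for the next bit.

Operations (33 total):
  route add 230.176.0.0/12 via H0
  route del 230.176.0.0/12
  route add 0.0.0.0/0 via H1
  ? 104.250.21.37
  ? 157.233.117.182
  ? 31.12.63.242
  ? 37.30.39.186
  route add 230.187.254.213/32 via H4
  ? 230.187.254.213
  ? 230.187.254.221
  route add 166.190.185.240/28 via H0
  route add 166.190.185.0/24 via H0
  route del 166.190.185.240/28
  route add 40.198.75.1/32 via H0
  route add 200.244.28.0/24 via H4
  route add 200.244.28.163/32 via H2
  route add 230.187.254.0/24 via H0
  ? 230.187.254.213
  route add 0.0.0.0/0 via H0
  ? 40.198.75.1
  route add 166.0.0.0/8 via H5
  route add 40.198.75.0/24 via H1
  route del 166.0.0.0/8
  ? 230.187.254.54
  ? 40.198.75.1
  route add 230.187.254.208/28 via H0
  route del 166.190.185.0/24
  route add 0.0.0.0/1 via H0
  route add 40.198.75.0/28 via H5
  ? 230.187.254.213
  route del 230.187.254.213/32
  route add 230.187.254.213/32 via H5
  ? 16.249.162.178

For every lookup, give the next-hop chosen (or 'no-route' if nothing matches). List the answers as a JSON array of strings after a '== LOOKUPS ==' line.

Trace:
  + 230.176.0.0/12 (H0) depth=12
  del 230.176.0.0/12 (clear depth 12)
  + 0.0.0.0/0 (H1) depth=0
  Q 104.250.21.37: descend ε ; hops seen [H1] ; pick H1
  Q 157.233.117.182: descend 1 ; hops seen [H1] ; pick H1
  Q 31.12.63.242: descend ε ; hops seen [H1] ; pick H1
  Q 37.30.39.186: descend ε ; hops seen [H1] ; pick H1
  + 230.187.254.213/32 (H4) depth=32
  Q 230.187.254.213: descend 11100110101110111111111011010101 ; hops seen [H1,H4] ; pick H4
  Q 230.187.254.221: descend 1110011010111011111111101101 ; hops seen [H1] ; pick H1
  + 166.190.185.240/28 (H0) depth=28
  + 166.190.185.0/24 (H0) depth=24
  del 166.190.185.240/28 (clear depth 28)
  + 40.198.75.1/32 (H0) depth=32
  + 200.244.28.0/24 (H4) depth=24
  + 200.244.28.163/32 (H2) depth=32
  + 230.187.254.0/24 (H0) depth=24
  Q 230.187.254.213: descend 11100110101110111111111011010101 ; hops seen [H1,H0,H4] ; pick H4
  + 0.0.0.0/0 (H0) depth=0
  Q 40.198.75.1: descend 00101000110001100100101100000001 ; hops seen [H0,H0] ; pick H0
  + 166.0.0.0/8 (H5) depth=8
  + 40.198.75.0/24 (H1) depth=24
  del 166.0.0.0/8 (clear depth 8)
  Q 230.187.254.54: descend 111001101011101111111110 ; hops seen [H0,H0] ; pick H0
  Q 40.198.75.1: descend 00101000110001100100101100000001 ; hops seen [H0,H1,H0] ; pick H0
  + 230.187.254.208/28 (H0) depth=28
  del 166.190.185.0/24 (clear depth 24)
  + 0.0.0.0/1 (H0) depth=1
  + 40.198.75.0/28 (H5) depth=28
  Q 230.187.254.213: descend 11100110101110111111111011010101 ; hops seen [H0,H0,H0,H4] ; pick H4
  del 230.187.254.213/32 (clear depth 32)
  + 230.187.254.213/32 (H5) depth=32
  Q 16.249.162.178: descend 00 ; hops seen [H0,H0] ; pick H0

== LOOKUPS ==
["H1","H1","H1","H1","H4","H1","H4","H0","H0","H0","H4","H0"]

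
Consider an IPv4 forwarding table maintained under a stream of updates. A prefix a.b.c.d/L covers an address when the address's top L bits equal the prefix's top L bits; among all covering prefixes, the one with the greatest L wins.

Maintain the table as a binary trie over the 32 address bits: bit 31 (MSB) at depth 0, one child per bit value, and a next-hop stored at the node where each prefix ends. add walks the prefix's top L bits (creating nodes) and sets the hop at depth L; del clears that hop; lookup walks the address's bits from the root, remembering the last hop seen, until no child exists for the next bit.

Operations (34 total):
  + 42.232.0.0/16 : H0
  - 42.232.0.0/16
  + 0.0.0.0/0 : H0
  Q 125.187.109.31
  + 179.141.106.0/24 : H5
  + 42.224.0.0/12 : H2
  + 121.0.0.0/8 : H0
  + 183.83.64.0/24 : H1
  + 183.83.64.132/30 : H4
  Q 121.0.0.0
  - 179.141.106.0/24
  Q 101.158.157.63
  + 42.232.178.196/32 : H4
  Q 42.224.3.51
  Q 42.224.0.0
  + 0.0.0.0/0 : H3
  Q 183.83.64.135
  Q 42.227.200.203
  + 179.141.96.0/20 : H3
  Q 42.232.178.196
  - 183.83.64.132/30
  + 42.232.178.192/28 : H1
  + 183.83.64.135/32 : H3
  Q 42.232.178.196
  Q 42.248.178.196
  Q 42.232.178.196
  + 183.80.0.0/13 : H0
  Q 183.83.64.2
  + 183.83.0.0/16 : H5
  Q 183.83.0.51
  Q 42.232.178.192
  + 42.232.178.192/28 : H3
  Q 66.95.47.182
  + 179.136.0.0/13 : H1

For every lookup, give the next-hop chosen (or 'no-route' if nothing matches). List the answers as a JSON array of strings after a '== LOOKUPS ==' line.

Process each operation:
  add 42.232.0.0/16 -> H0 at depth 16
  - 42.232.0.0/16 clear@16
  add 0.0.0.0/0 -> H0 at depth 0
  lookup 125.187.109.31: bits 0 walk d0:H0→d1:- -> H0
  add 179.141.106.0/24 -> H5 at depth 24
  add 42.224.0.0/12 -> H2 at depth 12
  add 121.0.0.0/8 -> H0 at depth 8
  add 183.83.64.0/24 -> H1 at depth 24
  add 183.83.64.132/30 -> H4 at depth 30
  lookup 121.0.0.0: bits 01111001 walk d0:H0→d1:-→d2:-→d3:-→d4:-→d5:-→d6:-→d7:-→d8:H0 -> H0
  - 179.141.106.0/24 clear@24
  lookup 101.158.157.63: bits 011 walk d0:H0→d1:-→d2:-→d3:- -> H0
  add 42.232.178.196/32 -> H4 at depth 32
  lookup 42.224.3.51: bits 001010101110 walk d0:H0→d1:-→d2:-→d3:-→d4:-→d5:-→d6:-→d7:-→d8:-→d9:-→d10:-→d11:-→d12:H2 -> H2
  lookup 42.224.0.0: bits 001010101110 walk d0:H0→d1:-→d2:-→d3:-→d4:-→d5:-→d6:-→d7:-→d8:-→d9:-→d10:-→d11:-→d12:H2 -> H2
  add 0.0.0.0/0 -> H3 at depth 0
  lookup 183.83.64.135: bits 101101110101001101000000100001 walk d0:H3→d1:-→d2:-→d3:-→d4:-→d5:-→d6:-→d7:-→d8:-→d9:-→d10:-→d11:-→d12:-→d13:-→d14:-→d15:-→d16:-→d17:-→d18:-→d19:-→d20:-→d21:-→d22:-→d23:-→d24:H1→d25:-→d26:-→d27:-→d28:-→d29:-→d30:H4 -> H4
  lookup 42.227.200.203: bits 001010101110 walk d0:H3→d1:-→d2:-→d3:-→d4:-→d5:-→d6:-→d7:-→d8:-→d9:-→d10:-→d11:-→d12:H2 -> H2
  add 179.141.96.0/20 -> H3 at depth 20
  lookup 42.232.178.196: bits 00101010111010001011001011000100 walk d0:H3→d1:-→d2:-→d3:-→d4:-→d5:-→d6:-→d7:-→d8:-→d9:-→d10:-→d11:-→d12:H2→d13:-→d14:-→d15:-→d16:-→d17:-→d18:-→d19:-→d20:-→d21:-→d22:-→d23:-→d24:-→d25:-→d26:-→d27:-→d28:-→d29:-→d30:-→d31:-→d32:H4 -> H4
  - 183.83.64.132/30 clear@30
  add 42.232.178.192/28 -> H1 at depth 28
  add 183.83.64.135/32 -> H3 at depth 32
  lookup 42.232.178.196: bits 00101010111010001011001011000100 walk d0:H3→d1:-→d2:-→d3:-→d4:-→d5:-→d6:-→d7:-→d8:-→d9:-→d10:-→d11:-→d12:H2→d13:-→d14:-→d15:-→d16:-→d17:-→d18:-→d19:-→d20:-→d21:-→d22:-→d23:-→d24:-→d25:-→d26:-→d27:-→d28:H1→d29:-→d30:-→d31:-→d32:H4 -> H4
  lookup 42.248.178.196: bits 00101010111 walk d0:H3→d1:-→d2:-→d3:-→d4:-→d5:-→d6:-→d7:-→d8:-→d9:-→d10:-→d11:- -> H3
  lookup 42.232.178.196: bits 00101010111010001011001011000100 walk d0:H3→d1:-→d2:-→d3:-→d4:-→d5:-→d6:-→d7:-→d8:-→d9:-→d10:-→d11:-→d12:H2→d13:-→d14:-→d15:-→d16:-→d17:-→d18:-→d19:-→d20:-→d21:-→d22:-→d23:-→d24:-→d25:-→d26:-→d27:-→d28:H1→d29:-→d30:-→d31:-→d32:H4 -> H4
  add 183.80.0.0/13 -> H0 at depth 13
  lookup 183.83.64.2: bits 101101110101001101000000 walk d0:H3→d1:-→d2:-→d3:-→d4:-→d5:-→d6:-→d7:-→d8:-→d9:-→d10:-→d11:-→d12:-→d13:H0→d14:-→d15:-→d16:-→d17:-→d18:-→d19:-→d20:-→d21:-→d22:-→d23:-→d24:H1 -> H1
  add 183.83.0.0/16 -> H5 at depth 16
  lookup 183.83.0.51: bits 10110111010100110 walk d0:H3→d1:-→d2:-→d3:-→d4:-→d5:-→d6:-→d7:-→d8:-→d9:-→d10:-→d11:-→d12:-→d13:H0→d14:-→d15:-→d16:H5→d17:- -> H5
  lookup 42.232.178.192: bits 00101010111010001011001011000 walk d0:H3→d1:-→d2:-→d3:-→d4:-→d5:-→d6:-→d7:-→d8:-→d9:-→d10:-→d11:-→d12:H2→d13:-→d14:-→d15:-→d16:-→d17:-→d18:-→d19:-→d20:-→d21:-→d22:-→d23:-→d24:-→d25:-→d26:-→d27:-→d28:H1→d29:- -> H1
  add 42.232.178.192/28 -> H3 at depth 28
  lookup 66.95.47.182: bits 01 walk d0:H3→d1:-→d2:- -> H3
  add 179.136.0.0/13 -> H1 at depth 13

== LOOKUPS ==
["H0","H0","H0","H2","H2","H4","H2","H4","H4","H3","H4","H1","H5","H1","H3"]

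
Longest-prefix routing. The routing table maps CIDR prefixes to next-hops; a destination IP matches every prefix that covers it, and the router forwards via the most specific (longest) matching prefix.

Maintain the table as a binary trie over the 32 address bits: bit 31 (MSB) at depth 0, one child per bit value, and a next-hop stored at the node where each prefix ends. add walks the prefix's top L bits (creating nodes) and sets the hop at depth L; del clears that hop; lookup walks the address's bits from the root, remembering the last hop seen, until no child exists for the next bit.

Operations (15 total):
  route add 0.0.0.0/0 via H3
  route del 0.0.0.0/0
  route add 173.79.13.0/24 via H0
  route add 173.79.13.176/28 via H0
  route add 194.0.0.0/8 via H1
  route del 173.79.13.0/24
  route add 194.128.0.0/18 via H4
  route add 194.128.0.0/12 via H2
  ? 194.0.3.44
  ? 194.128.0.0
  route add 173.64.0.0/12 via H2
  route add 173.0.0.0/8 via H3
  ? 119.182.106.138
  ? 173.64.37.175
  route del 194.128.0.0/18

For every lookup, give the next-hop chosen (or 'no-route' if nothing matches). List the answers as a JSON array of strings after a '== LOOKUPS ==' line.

Process each operation:
  add 0.0.0.0/0 -> H3 at depth 0
  - 0.0.0.0/0 clear@0
  add 173.79.13.0/24 -> H0 at depth 24
  add 173.79.13.176/28 -> H0 at depth 28
  add 194.0.0.0/8 -> H1 at depth 8
  - 173.79.13.0/24 clear@24
  add 194.128.0.0/18 -> H4 at depth 18
  add 194.128.0.0/12 -> H2 at depth 12
  lookup 194.0.3.44: bits 11000010 walk d0:-→d1:-→d2:-→d3:-→d4:-→d5:-→d6:-→d7:-→d8:H1 -> H1
  lookup 194.128.0.0: bits 110000101000000000 walk d0:-→d1:-→d2:-→d3:-→d4:-→d5:-→d6:-→d7:-→d8:H1→d9:-→d10:-→d11:-→d12:H2→d13:-→d14:-→d15:-→d16:-→d17:-→d18:H4 -> H4
  add 173.64.0.0/12 -> H2 at depth 12
  add 173.0.0.0/8 -> H3 at depth 8
  lookup 119.182.106.138: bits ε walk d0:- -> no-route
  lookup 173.64.37.175: bits 101011010100 walk d0:-→d1:-→d2:-→d3:-→d4:-→d5:-→d6:-→d7:-→d8:H3→d9:-→d10:-→d11:-→d12:H2 -> H2
  - 194.128.0.0/18 clear@18

== LOOKUPS ==
["H1","H4","no-route","H2"]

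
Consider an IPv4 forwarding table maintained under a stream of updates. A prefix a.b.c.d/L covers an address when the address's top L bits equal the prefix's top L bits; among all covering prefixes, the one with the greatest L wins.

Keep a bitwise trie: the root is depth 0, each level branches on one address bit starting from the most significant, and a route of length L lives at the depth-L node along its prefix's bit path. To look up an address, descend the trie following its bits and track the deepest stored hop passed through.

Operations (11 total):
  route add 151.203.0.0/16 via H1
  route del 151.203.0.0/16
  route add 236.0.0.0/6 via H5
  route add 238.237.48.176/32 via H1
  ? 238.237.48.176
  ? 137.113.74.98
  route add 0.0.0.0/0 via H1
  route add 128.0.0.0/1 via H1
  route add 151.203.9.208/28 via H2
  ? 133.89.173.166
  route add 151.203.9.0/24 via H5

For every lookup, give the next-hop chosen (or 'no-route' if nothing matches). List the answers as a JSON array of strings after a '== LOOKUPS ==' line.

Process each operation:
  + 151.203.0.0/16 (H1) depth=16
  del 151.203.0.0/16 (clear depth 16)
  + 236.0.0.0/6 (H5) depth=6
  + 238.237.48.176/32 (H1) depth=32
  lookup 238.237.48.176: bits 11101110111011010011000010110000 walk d0:-→d1:-→d2:-→d3:-→d4:-→d5:-→d6:H5→d7:-→d8:-→d9:-→d10:-→d11:-→d12:-→d13:-→d14:-→d15:-→d16:-→d17:-→d18:-→d19:-→d20:-→d21:-→d22:-→d23:-→d24:-→d25:-→d26:-→d27:-→d28:-→d29:-→d30:-→d31:-→d32:H1 -> H1
  lookup 137.113.74.98: bits 100 walk d0:-→d1:-→d2:-→d3:- -> no-route
  + 0.0.0.0/0 (H1) depth=0
  + 128.0.0.0/1 (H1) depth=1
  + 151.203.9.208/28 (H2) depth=28
  lookup 133.89.173.166: bits 100 walk d0:H1→d1:H1→d2:-→d3:- -> H1
  + 151.203.9.0/24 (H5) depth=24

== LOOKUPS ==
["H1","no-route","H1"]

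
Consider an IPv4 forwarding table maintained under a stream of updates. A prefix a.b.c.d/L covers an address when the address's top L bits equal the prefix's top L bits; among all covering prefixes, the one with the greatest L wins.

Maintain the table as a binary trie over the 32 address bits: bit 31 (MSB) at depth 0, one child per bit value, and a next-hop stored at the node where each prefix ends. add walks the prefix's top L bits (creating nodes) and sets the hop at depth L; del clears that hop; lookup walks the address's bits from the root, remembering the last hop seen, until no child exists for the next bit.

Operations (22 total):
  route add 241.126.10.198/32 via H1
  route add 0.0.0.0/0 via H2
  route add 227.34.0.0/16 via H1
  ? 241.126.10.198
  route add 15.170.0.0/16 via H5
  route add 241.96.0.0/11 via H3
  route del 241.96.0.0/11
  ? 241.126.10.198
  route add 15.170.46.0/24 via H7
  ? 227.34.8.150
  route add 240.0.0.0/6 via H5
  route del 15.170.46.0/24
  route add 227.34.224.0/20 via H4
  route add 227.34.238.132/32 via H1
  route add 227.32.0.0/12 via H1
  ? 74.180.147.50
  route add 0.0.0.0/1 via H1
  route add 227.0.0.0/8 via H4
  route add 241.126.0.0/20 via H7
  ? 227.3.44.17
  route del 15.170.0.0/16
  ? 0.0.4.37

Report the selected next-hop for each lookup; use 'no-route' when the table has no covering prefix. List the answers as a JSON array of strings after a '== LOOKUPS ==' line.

Process each operation:
  + 241.126.10.198/32 (H1) depth=32
  + 0.0.0.0/0 (H2) depth=0
  + 227.34.0.0/16 (H1) depth=16
  Q 241.126.10.198: descend 11110001011111100000101011000110 ; hops seen [H2,H1] ; pick H1
  + 15.170.0.0/16 (H5) depth=16
  + 241.96.0.0/11 (H3) depth=11
  - 241.96.0.0/11 clear@11
  Q 241.126.10.198: descend 11110001011111100000101011000110 ; hops seen [H2,H1] ; pick H1
  + 15.170.46.0/24 (H7) depth=24
  Q 227.34.8.150: descend 1110001100100010 ; hops seen [H2,H1] ; pick H1
  + 240.0.0.0/6 (H5) depth=6
  - 15.170.46.0/24 clear@24
  + 227.34.224.0/20 (H4) depth=20
  + 227.34.238.132/32 (H1) depth=32
  + 227.32.0.0/12 (H1) depth=12
  Q 74.180.147.50: descend 0 ; hops seen [H2] ; pick H2
  + 0.0.0.0/1 (H1) depth=1
  + 227.0.0.0/8 (H4) depth=8
  + 241.126.0.0/20 (H7) depth=20
  Q 227.3.44.17: descend 1110001100 ; hops seen [H2,H4] ; pick H4
  - 15.170.0.0/16 clear@16
  Q 0.0.4.37: descend 0000 ; hops seen [H2,H1] ; pick H1

== LOOKUPS ==
["H1","H1","H1","H2","H4","H1"]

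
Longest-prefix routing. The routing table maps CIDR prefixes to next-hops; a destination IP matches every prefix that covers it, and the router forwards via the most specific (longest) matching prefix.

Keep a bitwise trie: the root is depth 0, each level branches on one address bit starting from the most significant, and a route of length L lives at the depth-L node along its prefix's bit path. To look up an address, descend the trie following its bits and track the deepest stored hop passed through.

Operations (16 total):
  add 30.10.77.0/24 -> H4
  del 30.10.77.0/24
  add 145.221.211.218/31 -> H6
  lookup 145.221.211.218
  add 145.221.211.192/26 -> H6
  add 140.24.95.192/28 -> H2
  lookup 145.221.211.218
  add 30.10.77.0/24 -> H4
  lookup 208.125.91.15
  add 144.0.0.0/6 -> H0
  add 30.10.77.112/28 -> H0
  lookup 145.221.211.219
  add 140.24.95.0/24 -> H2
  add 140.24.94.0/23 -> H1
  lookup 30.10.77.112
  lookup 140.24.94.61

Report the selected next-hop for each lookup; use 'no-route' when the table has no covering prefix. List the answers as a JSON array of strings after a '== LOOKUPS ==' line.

Trace:
  + 30.10.77.0/24 (H4) depth=24
  del 30.10.77.0/24 (clear depth 24)
  + 145.221.211.218/31 (H6) depth=31
  Q 145.221.211.218: descend 1001000111011101110100111101101 ; hops seen [H6] ; pick H6
  + 145.221.211.192/26 (H6) depth=26
  + 140.24.95.192/28 (H2) depth=28
  Q 145.221.211.218: descend 1001000111011101110100111101101 ; hops seen [H6,H6] ; pick H6
  + 30.10.77.0/24 (H4) depth=24
  Q 208.125.91.15: descend 1 ; hops seen [∅] ; pick no-route
  + 144.0.0.0/6 (H0) depth=6
  + 30.10.77.112/28 (H0) depth=28
  Q 145.221.211.219: descend 1001000111011101110100111101101 ; hops seen [H0,H6,H6] ; pick H6
  + 140.24.95.0/24 (H2) depth=24
  + 140.24.94.0/23 (H1) depth=23
  Q 30.10.77.112: descend 0001111000001010010011010111 ; hops seen [H4,H0] ; pick H0
  Q 140.24.94.61: descend 10001100000110000101111 ; hops seen [H1] ; pick H1

== LOOKUPS ==
["H6","H6","no-route","H6","H0","H1"]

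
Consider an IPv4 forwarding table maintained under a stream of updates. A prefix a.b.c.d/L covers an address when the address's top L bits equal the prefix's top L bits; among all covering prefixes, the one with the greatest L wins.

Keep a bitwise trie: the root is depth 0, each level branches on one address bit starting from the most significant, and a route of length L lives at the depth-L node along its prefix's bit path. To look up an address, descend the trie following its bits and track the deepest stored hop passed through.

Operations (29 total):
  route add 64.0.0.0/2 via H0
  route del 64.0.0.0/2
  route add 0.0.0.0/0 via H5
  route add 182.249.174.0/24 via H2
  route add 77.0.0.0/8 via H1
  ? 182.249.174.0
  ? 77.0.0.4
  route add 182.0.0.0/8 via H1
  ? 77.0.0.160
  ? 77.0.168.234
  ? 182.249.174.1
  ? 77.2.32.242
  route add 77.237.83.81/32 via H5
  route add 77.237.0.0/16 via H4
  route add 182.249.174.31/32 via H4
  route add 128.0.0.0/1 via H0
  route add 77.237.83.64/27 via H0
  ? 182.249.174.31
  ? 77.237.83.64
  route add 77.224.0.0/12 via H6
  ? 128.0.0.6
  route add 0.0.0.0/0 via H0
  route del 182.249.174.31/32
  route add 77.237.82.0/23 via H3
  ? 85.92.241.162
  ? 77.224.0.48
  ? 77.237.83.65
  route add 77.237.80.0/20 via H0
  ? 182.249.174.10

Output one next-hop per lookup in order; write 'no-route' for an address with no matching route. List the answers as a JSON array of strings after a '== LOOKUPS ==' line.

Apply in order:
  + 64.0.0.0/2 (H0) depth=2
  - 64.0.0.0/2 clear@2
  + 0.0.0.0/0 (H5) depth=0
  + 182.249.174.0/24 (H2) depth=24
  + 77.0.0.0/8 (H1) depth=8
  Q 182.249.174.0: descend 101101101111100110101110 ; hops seen [H5,H2] ; pick H2
  Q 77.0.0.4: descend 01001101 ; hops seen [H5,H1] ; pick H1
  + 182.0.0.0/8 (H1) depth=8
  Q 77.0.0.160: descend 01001101 ; hops seen [H5,H1] ; pick H1
  Q 77.0.168.234: descend 01001101 ; hops seen [H5,H1] ; pick H1
  Q 182.249.174.1: descend 101101101111100110101110 ; hops seen [H5,H1,H2] ; pick H2
  Q 77.2.32.242: descend 01001101 ; hops seen [H5,H1] ; pick H1
  + 77.237.83.81/32 (H5) depth=32
  + 77.237.0.0/16 (H4) depth=16
  + 182.249.174.31/32 (H4) depth=32
  + 128.0.0.0/1 (H0) depth=1
  + 77.237.83.64/27 (H0) depth=27
  Q 182.249.174.31: descend 10110110111110011010111000011111 ; hops seen [H5,H0,H1,H2,H4] ; pick H4
  Q 77.237.83.64: descend 010011011110110101010011010 ; hops seen [H5,H1,H4,H0] ; pick H0
  + 77.224.0.0/12 (H6) depth=12
  Q 128.0.0.6: descend 10 ; hops seen [H5,H0] ; pick H0
  + 0.0.0.0/0 (H0) depth=0
  - 182.249.174.31/32 clear@32
  + 77.237.82.0/23 (H3) depth=23
  Q 85.92.241.162: descend 010 ; hops seen [H0] ; pick H0
  Q 77.224.0.48: descend 010011011110 ; hops seen [H0,H1,H6] ; pick H6
  Q 77.237.83.65: descend 010011011110110101010011010 ; hops seen [H0,H1,H6,H4,H3,H0] ; pick H0
  + 77.237.80.0/20 (H0) depth=20
  Q 182.249.174.10: descend 101101101111100110101110000 ; hops seen [H0,H0,H1,H2] ; pick H2

== LOOKUPS ==
["H2","H1","H1","H1","H2","H1","H4","H0","H0","H0","H6","H0","H2"]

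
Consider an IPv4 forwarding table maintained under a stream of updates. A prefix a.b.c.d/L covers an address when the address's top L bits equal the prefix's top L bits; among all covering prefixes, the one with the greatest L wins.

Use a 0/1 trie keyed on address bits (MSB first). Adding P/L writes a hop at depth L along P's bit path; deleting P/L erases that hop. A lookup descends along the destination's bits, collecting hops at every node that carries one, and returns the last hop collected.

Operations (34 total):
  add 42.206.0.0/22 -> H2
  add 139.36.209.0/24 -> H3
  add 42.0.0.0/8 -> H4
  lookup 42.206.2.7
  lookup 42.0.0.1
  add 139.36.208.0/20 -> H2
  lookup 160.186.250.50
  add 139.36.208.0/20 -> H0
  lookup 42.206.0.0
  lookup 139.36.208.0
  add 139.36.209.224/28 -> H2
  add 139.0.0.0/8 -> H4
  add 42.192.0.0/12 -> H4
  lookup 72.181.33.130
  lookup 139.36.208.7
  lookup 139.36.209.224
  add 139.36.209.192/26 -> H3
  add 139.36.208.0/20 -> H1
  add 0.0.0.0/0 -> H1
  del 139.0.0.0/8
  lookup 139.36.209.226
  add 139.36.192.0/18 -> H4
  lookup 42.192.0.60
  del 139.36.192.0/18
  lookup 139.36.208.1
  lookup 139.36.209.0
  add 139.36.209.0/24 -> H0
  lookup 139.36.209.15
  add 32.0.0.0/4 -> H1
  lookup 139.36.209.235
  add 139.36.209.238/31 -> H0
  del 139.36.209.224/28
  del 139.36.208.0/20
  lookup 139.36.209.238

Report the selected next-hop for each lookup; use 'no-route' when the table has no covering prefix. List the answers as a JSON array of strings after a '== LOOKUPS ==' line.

Trace:
  add 42.206.0.0/22 -> H2 at depth 22
  add 139.36.209.0/24 -> H3 at depth 24
  add 42.0.0.0/8 -> H4 at depth 8
  lookup 42.206.2.7: bits 0010101011001110000000 walk d0:-→d1:-→d2:-→d3:-→d4:-→d5:-→d6:-→d7:-→d8:H4→d9:-→d10:-→d11:-→d12:-→d13:-→d14:-→d15:-→d16:-→d17:-→d18:-→d19:-→d20:-→d21:-→d22:H2 -> H2
  lookup 42.0.0.1: bits 00101010 walk d0:-→d1:-→d2:-→d3:-→d4:-→d5:-→d6:-→d7:-→d8:H4 -> H4
  add 139.36.208.0/20 -> H2 at depth 20
  lookup 160.186.250.50: bits 10 walk d0:-→d1:-→d2:- -> no-route
  add 139.36.208.0/20 -> H0 at depth 20
  lookup 42.206.0.0: bits 0010101011001110000000 walk d0:-→d1:-→d2:-→d3:-→d4:-→d5:-→d6:-→d7:-→d8:H4→d9:-→d10:-→d11:-→d12:-→d13:-→d14:-→d15:-→d16:-→d17:-→d18:-→d19:-→d20:-→d21:-→d22:H2 -> H2
  lookup 139.36.208.0: bits 10001011001001001101000 walk d0:-→d1:-→d2:-→d3:-→d4:-→d5:-→d6:-→d7:-→d8:-→d9:-→d10:-→d11:-→d12:-→d13:-→d14:-→d15:-→d16:-→d17:-→d18:-→d19:-→d20:H0→d21:-→d22:-→d23:- -> H0
  add 139.36.209.224/28 -> H2 at depth 28
  add 139.0.0.0/8 -> H4 at depth 8
  add 42.192.0.0/12 -> H4 at depth 12
  lookup 72.181.33.130: bits 0 walk d0:-→d1:- -> no-route
  lookup 139.36.208.7: bits 10001011001001001101000 walk d0:-→d1:-→d2:-→d3:-→d4:-→d5:-→d6:-→d7:-→d8:H4→d9:-→d10:-→d11:-→d12:-→d13:-→d14:-→d15:-→d16:-→d17:-→d18:-→d19:-→d20:H0→d21:-→d22:-→d23:- -> H0
  lookup 139.36.209.224: bits 1000101100100100110100011110 walk d0:-→d1:-→d2:-→d3:-→d4:-→d5:-→d6:-→d7:-→d8:H4→d9:-→d10:-→d11:-→d12:-→d13:-→d14:-→d15:-→d16:-→d17:-→d18:-→d19:-→d20:H0→d21:-→d22:-→d23:-→d24:H3→d25:-→d26:-→d27:-→d28:H2 -> H2
  add 139.36.209.192/26 -> H3 at depth 26
  add 139.36.208.0/20 -> H1 at depth 20
  add 0.0.0.0/0 -> H1 at depth 0
  del 139.0.0.0/8 (clear depth 8)
  lookup 139.36.209.226: bits 1000101100100100110100011110 walk d0:H1→d1:-→d2:-→d3:-→d4:-→d5:-→d6:-→d7:-→d8:-→d9:-→d10:-→d11:-→d12:-→d13:-→d14:-→d15:-→d16:-→d17:-→d18:-→d19:-→d20:H1→d21:-→d22:-→d23:-→d24:H3→d25:-→d26:H3→d27:-→d28:H2 -> H2
  add 139.36.192.0/18 -> H4 at depth 18
  lookup 42.192.0.60: bits 001010101100 walk d0:H1→d1:-→d2:-→d3:-→d4:-→d5:-→d6:-→d7:-→d8:H4→d9:-→d10:-→d11:-→d12:H4 -> H4
  del 139.36.192.0/18 (clear depth 18)
  lookup 139.36.208.1: bits 10001011001001001101000 walk d0:H1→d1:-→d2:-→d3:-→d4:-→d5:-→d6:-→d7:-→d8:-→d9:-→d10:-→d11:-→d12:-→d13:-→d14:-→d15:-→d16:-→d17:-→d18:-→d19:-→d20:H1→d21:-→d22:-→d23:- -> H1
  lookup 139.36.209.0: bits 100010110010010011010001 walk d0:H1→d1:-→d2:-→d3:-→d4:-→d5:-→d6:-→d7:-→d8:-→d9:-→d10:-→d11:-→d12:-→d13:-→d14:-→d15:-→d16:-→d17:-→d18:-→d19:-→d20:H1→d21:-→d22:-→d23:-→d24:H3 -> H3
  add 139.36.209.0/24 -> H0 at depth 24
  lookup 139.36.209.15: bits 100010110010010011010001 walk d0:H1→d1:-→d2:-→d3:-→d4:-→d5:-→d6:-→d7:-→d8:-→d9:-→d10:-→d11:-→d12:-→d13:-→d14:-→d15:-→d16:-→d17:-→d18:-→d19:-→d20:H1→d21:-→d22:-→d23:-→d24:H0 -> H0
  add 32.0.0.0/4 -> H1 at depth 4
  lookup 139.36.209.235: bits 1000101100100100110100011110 walk d0:H1→d1:-→d2:-→d3:-→d4:-→d5:-→d6:-→d7:-→d8:-→d9:-→d10:-→d11:-→d12:-→d13:-→d14:-→d15:-→d16:-→d17:-→d18:-→d19:-→d20:H1→d21:-→d22:-→d23:-→d24:H0→d25:-→d26:H3→d27:-→d28:H2 -> H2
  add 139.36.209.238/31 -> H0 at depth 31
  del 139.36.209.224/28 (clear depth 28)
  del 139.36.208.0/20 (clear depth 20)
  lookup 139.36.209.238: bits 1000101100100100110100011110111 walk d0:H1→d1:-→d2:-→d3:-→d4:-→d5:-→d6:-→d7:-→d8:-→d9:-→d10:-→d11:-→d12:-→d13:-→d14:-→d15:-→d16:-→d17:-→d18:-→d19:-→d20:-→d21:-→d22:-→d23:-→d24:H0→d25:-→d26:H3→d27:-→d28:-→d29:-→d30:-→d31:H0 -> H0

== LOOKUPS ==
["H2","H4","no-route","H2","H0","no-route","H0","H2","H2","H4","H1","H3","H0","H2","H0"]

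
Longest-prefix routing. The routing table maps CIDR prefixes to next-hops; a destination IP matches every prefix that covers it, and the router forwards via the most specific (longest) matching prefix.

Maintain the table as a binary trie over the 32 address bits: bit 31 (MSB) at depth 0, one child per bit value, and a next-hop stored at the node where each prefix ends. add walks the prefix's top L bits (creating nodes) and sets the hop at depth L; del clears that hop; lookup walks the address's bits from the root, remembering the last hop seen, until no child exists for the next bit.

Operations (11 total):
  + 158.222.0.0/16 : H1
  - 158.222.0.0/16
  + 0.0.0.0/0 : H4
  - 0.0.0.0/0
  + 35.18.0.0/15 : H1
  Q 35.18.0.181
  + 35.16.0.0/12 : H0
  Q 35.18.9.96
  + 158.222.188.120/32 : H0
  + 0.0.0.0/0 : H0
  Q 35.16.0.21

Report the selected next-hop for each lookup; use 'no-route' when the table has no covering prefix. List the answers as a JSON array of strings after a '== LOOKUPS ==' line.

Apply in order:
  + 158.222.0.0/16 (H1) depth=16
  del 158.222.0.0/16 (clear depth 16)
  + 0.0.0.0/0 (H4) depth=0
  del 0.0.0.0/0 (clear depth 0)
  + 35.18.0.0/15 (H1) depth=15
  Q 35.18.0.181: descend 001000110001001 ; hops seen [H1] ; pick H1
  + 35.16.0.0/12 (H0) depth=12
  Q 35.18.9.96: descend 001000110001001 ; hops seen [H0,H1] ; pick H1
  + 158.222.188.120/32 (H0) depth=32
  + 0.0.0.0/0 (H0) depth=0
  Q 35.16.0.21: descend 00100011000100 ; hops seen [H0,H0] ; pick H0

== LOOKUPS ==
["H1","H1","H0"]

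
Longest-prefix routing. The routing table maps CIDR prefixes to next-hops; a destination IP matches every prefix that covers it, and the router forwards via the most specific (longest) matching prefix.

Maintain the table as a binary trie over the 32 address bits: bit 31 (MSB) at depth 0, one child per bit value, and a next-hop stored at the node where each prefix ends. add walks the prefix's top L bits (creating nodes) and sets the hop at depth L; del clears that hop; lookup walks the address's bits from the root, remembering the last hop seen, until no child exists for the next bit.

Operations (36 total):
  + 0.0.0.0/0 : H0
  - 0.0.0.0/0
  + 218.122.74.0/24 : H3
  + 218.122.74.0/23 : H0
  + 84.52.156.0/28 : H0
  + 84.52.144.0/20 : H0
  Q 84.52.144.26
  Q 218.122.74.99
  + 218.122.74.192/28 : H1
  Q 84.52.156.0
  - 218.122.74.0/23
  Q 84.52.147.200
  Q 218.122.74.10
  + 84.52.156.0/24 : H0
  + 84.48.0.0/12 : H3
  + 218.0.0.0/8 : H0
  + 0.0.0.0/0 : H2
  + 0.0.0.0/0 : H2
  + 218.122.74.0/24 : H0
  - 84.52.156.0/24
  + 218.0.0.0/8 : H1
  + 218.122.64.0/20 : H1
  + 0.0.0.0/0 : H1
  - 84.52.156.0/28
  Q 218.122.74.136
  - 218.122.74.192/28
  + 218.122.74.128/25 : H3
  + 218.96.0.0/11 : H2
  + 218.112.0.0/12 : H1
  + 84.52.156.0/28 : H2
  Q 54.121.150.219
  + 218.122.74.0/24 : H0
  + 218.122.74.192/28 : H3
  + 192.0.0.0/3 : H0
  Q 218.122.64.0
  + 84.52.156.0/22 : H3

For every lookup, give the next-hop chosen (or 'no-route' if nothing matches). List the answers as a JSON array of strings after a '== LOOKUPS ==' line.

Trace:
  + 0.0.0.0/0 (H0) depth=0
  del 0.0.0.0/0 (clear depth 0)
  + 218.122.74.0/24 (H3) depth=24
  + 218.122.74.0/23 (H0) depth=23
  + 84.52.156.0/28 (H0) depth=28
  + 84.52.144.0/20 (H0) depth=20
  ? 84.52.144.26  path d0:-→d1:-→d2:-→d3:-→d4:-→d5:-→d6:-→d7:-→d8:-→d9:-→d10:-→d11:-→d12:-→d13:-→d14:-→d15:-→d16:-→d17:-→d18:-→d19:-→d20:H0  best=H0
  ? 218.122.74.99  path d0:-→d1:-→d2:-→d3:-→d4:-→d5:-→d6:-→d7:-→d8:-→d9:-→d10:-→d11:-→d12:-→d13:-→d14:-→d15:-→d16:-→d17:-→d18:-→d19:-→d20:-→d21:-→d22:-→d23:H0→d24:H3  best=H3
  + 218.122.74.192/28 (H1) depth=28
  ? 84.52.156.0  path d0:-→d1:-→d2:-→d3:-→d4:-→d5:-→d6:-→d7:-→d8:-→d9:-→d10:-→d11:-→d12:-→d13:-→d14:-→d15:-→d16:-→d17:-→d18:-→d19:-→d20:H0→d21:-→d22:-→d23:-→d24:-→d25:-→d26:-→d27:-→d28:H0  best=H0
  del 218.122.74.0/23 (clear depth 23)
  ? 84.52.147.200  path d0:-→d1:-→d2:-→d3:-→d4:-→d5:-→d6:-→d7:-→d8:-→d9:-→d10:-→d11:-→d12:-→d13:-→d14:-→d15:-→d16:-→d17:-→d18:-→d19:-→d20:H0  best=H0
  ? 218.122.74.10  path d0:-→d1:-→d2:-→d3:-→d4:-→d5:-→d6:-→d7:-→d8:-→d9:-→d10:-→d11:-→d12:-→d13:-→d14:-→d15:-→d16:-→d17:-→d18:-→d19:-→d20:-→d21:-→d22:-→d23:-→d24:H3  best=H3
  + 84.52.156.0/24 (H0) depth=24
  + 84.48.0.0/12 (H3) depth=12
  + 218.0.0.0/8 (H0) depth=8
  + 0.0.0.0/0 (H2) depth=0
  + 0.0.0.0/0 (H2) depth=0
  + 218.122.74.0/24 (H0) depth=24
  del 84.52.156.0/24 (clear depth 24)
  + 218.0.0.0/8 (H1) depth=8
  + 218.122.64.0/20 (H1) depth=20
  + 0.0.0.0/0 (H1) depth=0
  del 84.52.156.0/28 (clear depth 28)
  ? 218.122.74.136  path d0:H1→d1:-→d2:-→d3:-→d4:-→d5:-→d6:-→d7:-→d8:H1→d9:-→d10:-→d11:-→d12:-→d13:-→d14:-→d15:-→d16:-→d17:-→d18:-→d19:-→d20:H1→d21:-→d22:-→d23:-→d24:H0→d25:-  best=H0
  del 218.122.74.192/28 (clear depth 28)
  + 218.122.74.128/25 (H3) depth=25
  + 218.96.0.0/11 (H2) depth=11
  + 218.112.0.0/12 (H1) depth=12
  + 84.52.156.0/28 (H2) depth=28
  ? 54.121.150.219  path d0:H1→d1:-  best=H1
  + 218.122.74.0/24 (H0) depth=24
  + 218.122.74.192/28 (H3) depth=28
  + 192.0.0.0/3 (H0) depth=3
  ? 218.122.64.0  path d0:H1→d1:-→d2:-→d3:H0→d4:-→d5:-→d6:-→d7:-→d8:H1→d9:-→d10:-→d11:H2→d12:H1→d13:-→d14:-→d15:-→d16:-→d17:-→d18:-→d19:-→d20:H1  best=H1
  + 84.52.156.0/22 (H3) depth=22

== LOOKUPS ==
["H0","H3","H0","H0","H3","H0","H1","H1"]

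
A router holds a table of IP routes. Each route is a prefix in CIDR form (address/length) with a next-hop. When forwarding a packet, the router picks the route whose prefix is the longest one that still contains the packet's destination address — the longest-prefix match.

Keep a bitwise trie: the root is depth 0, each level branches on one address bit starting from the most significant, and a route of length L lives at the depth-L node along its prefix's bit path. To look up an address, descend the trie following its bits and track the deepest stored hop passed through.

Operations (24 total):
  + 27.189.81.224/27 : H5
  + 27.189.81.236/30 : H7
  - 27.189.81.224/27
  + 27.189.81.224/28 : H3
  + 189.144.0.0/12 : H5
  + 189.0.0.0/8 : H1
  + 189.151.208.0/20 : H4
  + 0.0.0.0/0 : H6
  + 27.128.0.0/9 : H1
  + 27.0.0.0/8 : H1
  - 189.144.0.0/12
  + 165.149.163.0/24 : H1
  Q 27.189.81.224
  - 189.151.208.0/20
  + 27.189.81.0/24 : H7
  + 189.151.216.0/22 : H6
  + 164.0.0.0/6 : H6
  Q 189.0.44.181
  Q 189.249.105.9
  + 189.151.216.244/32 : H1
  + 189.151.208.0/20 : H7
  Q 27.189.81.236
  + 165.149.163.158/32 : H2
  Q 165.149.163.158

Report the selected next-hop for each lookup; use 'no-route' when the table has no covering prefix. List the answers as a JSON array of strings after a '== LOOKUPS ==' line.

Trace:
  add 27.189.81.224/27 -> H5 at depth 27
  add 27.189.81.236/30 -> H7 at depth 30
  del 27.189.81.224/27 (clear depth 27)
  add 27.189.81.224/28 -> H3 at depth 28
  add 189.144.0.0/12 -> H5 at depth 12
  add 189.0.0.0/8 -> H1 at depth 8
  add 189.151.208.0/20 -> H4 at depth 20
  add 0.0.0.0/0 -> H6 at depth 0
  add 27.128.0.0/9 -> H1 at depth 9
  add 27.0.0.0/8 -> H1 at depth 8
  del 189.144.0.0/12 (clear depth 12)
  add 165.149.163.0/24 -> H1 at depth 24
  Q 27.189.81.224: descend 0001101110111101010100011110 ; hops seen [H6,H1,H1,H3] ; pick H3
  del 189.151.208.0/20 (clear depth 20)
  add 27.189.81.0/24 -> H7 at depth 24
  add 189.151.216.0/22 -> H6 at depth 22
  add 164.0.0.0/6 -> H6 at depth 6
  Q 189.0.44.181: descend 10111101 ; hops seen [H6,H1] ; pick H1
  Q 189.249.105.9: descend 101111011 ; hops seen [H6,H1] ; pick H1
  add 189.151.216.244/32 -> H1 at depth 32
  add 189.151.208.0/20 -> H7 at depth 20
  Q 27.189.81.236: descend 000110111011110101010001111011 ; hops seen [H6,H1,H1,H7,H3,H7] ; pick H7
  add 165.149.163.158/32 -> H2 at depth 32
  Q 165.149.163.158: descend 10100101100101011010001110011110 ; hops seen [H6,H6,H1,H2] ; pick H2

== LOOKUPS ==
["H3","H1","H1","H7","H2"]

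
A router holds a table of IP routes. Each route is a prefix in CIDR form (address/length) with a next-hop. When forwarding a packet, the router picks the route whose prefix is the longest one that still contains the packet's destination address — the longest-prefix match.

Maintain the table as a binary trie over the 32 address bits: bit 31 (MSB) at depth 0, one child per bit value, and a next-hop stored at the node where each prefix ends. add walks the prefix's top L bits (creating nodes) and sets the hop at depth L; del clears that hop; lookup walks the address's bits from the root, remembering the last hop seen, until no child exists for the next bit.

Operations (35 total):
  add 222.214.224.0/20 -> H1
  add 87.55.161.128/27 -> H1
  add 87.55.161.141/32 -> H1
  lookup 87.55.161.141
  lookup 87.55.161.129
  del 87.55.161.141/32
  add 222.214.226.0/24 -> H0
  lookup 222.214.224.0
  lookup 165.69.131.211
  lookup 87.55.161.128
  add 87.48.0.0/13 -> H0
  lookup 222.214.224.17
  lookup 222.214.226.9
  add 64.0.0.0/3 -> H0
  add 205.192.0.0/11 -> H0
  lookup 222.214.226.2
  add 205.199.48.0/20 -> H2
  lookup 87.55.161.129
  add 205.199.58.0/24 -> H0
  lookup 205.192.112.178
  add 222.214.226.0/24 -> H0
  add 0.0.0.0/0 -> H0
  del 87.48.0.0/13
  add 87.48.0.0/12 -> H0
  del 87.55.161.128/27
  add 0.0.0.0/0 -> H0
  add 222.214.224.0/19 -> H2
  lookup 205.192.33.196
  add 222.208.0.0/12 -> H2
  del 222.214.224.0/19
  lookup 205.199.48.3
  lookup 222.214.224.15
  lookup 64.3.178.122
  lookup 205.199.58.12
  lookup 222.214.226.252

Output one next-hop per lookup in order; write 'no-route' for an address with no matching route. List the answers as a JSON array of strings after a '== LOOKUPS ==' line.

Trace:
  + 222.214.224.0/20 (H1) depth=20
  + 87.55.161.128/27 (H1) depth=27
  + 87.55.161.141/32 (H1) depth=32
  lookup 87.55.161.141: bits 01010111001101111010000110001101 walk d0:-→d1:-→d2:-→d3:-→d4:-→d5:-→d6:-→d7:-→d8:-→d9:-→d10:-→d11:-→d12:-→d13:-→d14:-→d15:-→d16:-→d17:-→d18:-→d19:-→d20:-→d21:-→d22:-→d23:-→d24:-→d25:-→d26:-→d27:H1→d28:-→d29:-→d30:-→d31:-→d32:H1 -> H1
  lookup 87.55.161.129: bits 0101011100110111101000011000 walk d0:-→d1:-→d2:-→d3:-→d4:-→d5:-→d6:-→d7:-→d8:-→d9:-→d10:-→d11:-→d12:-→d13:-→d14:-→d15:-→d16:-→d17:-→d18:-→d19:-→d20:-→d21:-→d22:-→d23:-→d24:-→d25:-→d26:-→d27:H1→d28:- -> H1
  - 87.55.161.141/32 clear@32
  + 222.214.226.0/24 (H0) depth=24
  lookup 222.214.224.0: bits 1101111011010110111000 walk d0:-→d1:-→d2:-→d3:-→d4:-→d5:-→d6:-→d7:-→d8:-→d9:-→d10:-→d11:-→d12:-→d13:-→d14:-→d15:-→d16:-→d17:-→d18:-→d19:-→d20:H1→d21:-→d22:- -> H1
  lookup 165.69.131.211: bits 1 walk d0:-→d1:- -> no-route
  lookup 87.55.161.128: bits 0101011100110111101000011000 walk d0:-→d1:-→d2:-→d3:-→d4:-→d5:-→d6:-→d7:-→d8:-→d9:-→d10:-→d11:-→d12:-→d13:-→d14:-→d15:-→d16:-→d17:-→d18:-→d19:-→d20:-→d21:-→d22:-→d23:-→d24:-→d25:-→d26:-→d27:H1→d28:- -> H1
  + 87.48.0.0/13 (H0) depth=13
  lookup 222.214.224.17: bits 1101111011010110111000 walk d0:-→d1:-→d2:-→d3:-→d4:-→d5:-→d6:-→d7:-→d8:-→d9:-→d10:-→d11:-→d12:-→d13:-→d14:-→d15:-→d16:-→d17:-→d18:-→d19:-→d20:H1→d21:-→d22:- -> H1
  lookup 222.214.226.9: bits 110111101101011011100010 walk d0:-→d1:-→d2:-→d3:-→d4:-→d5:-→d6:-→d7:-→d8:-→d9:-→d10:-→d11:-→d12:-→d13:-→d14:-→d15:-→d16:-→d17:-→d18:-→d19:-→d20:H1→d21:-→d22:-→d23:-→d24:H0 -> H0
  + 64.0.0.0/3 (H0) depth=3
  + 205.192.0.0/11 (H0) depth=11
  lookup 222.214.226.2: bits 110111101101011011100010 walk d0:-→d1:-→d2:-→d3:-→d4:-→d5:-→d6:-→d7:-→d8:-→d9:-→d10:-→d11:-→d12:-→d13:-→d14:-→d15:-→d16:-→d17:-→d18:-→d19:-→d20:H1→d21:-→d22:-→d23:-→d24:H0 -> H0
  + 205.199.48.0/20 (H2) depth=20
  lookup 87.55.161.129: bits 0101011100110111101000011000 walk d0:-→d1:-→d2:-→d3:H0→d4:-→d5:-→d6:-→d7:-→d8:-→d9:-→d10:-→d11:-→d12:-→d13:H0→d14:-→d15:-→d16:-→d17:-→d18:-→d19:-→d20:-→d21:-→d22:-→d23:-→d24:-→d25:-→d26:-→d27:H1→d28:- -> H1
  + 205.199.58.0/24 (H0) depth=24
  lookup 205.192.112.178: bits 1100110111000 walk d0:-→d1:-→d2:-→d3:-→d4:-→d5:-→d6:-→d7:-→d8:-→d9:-→d10:-→d11:H0→d12:-→d13:- -> H0
  + 222.214.226.0/24 (H0) depth=24
  + 0.0.0.0/0 (H0) depth=0
  - 87.48.0.0/13 clear@13
  + 87.48.0.0/12 (H0) depth=12
  - 87.55.161.128/27 clear@27
  + 0.0.0.0/0 (H0) depth=0
  + 222.214.224.0/19 (H2) depth=19
  lookup 205.192.33.196: bits 1100110111000 walk d0:H0→d1:-→d2:-→d3:-→d4:-→d5:-→d6:-→d7:-→d8:-→d9:-→d10:-→d11:H0→d12:-→d13:- -> H0
  + 222.208.0.0/12 (H2) depth=12
  - 222.214.224.0/19 clear@19
  lookup 205.199.48.3: bits 11001101110001110011 walk d0:H0→d1:-→d2:-→d3:-→d4:-→d5:-→d6:-→d7:-→d8:-→d9:-→d10:-→d11:H0→d12:-→d13:-→d14:-→d15:-→d16:-→d17:-→d18:-→d19:-→d20:H2 -> H2
  lookup 222.214.224.15: bits 1101111011010110111000 walk d0:H0→d1:-→d2:-→d3:-→d4:-→d5:-→d6:-→d7:-→d8:-→d9:-→d10:-→d11:-→d12:H2→d13:-→d14:-→d15:-→d16:-→d17:-→d18:-→d19:-→d20:H1→d21:-→d22:- -> H1
  lookup 64.3.178.122: bits 010 walk d0:H0→d1:-→d2:-→d3:H0 -> H0
  lookup 205.199.58.12: bits 110011011100011100111010 walk d0:H0→d1:-→d2:-→d3:-→d4:-→d5:-→d6:-→d7:-→d8:-→d9:-→d10:-→d11:H0→d12:-→d13:-→d14:-→d15:-→d16:-→d17:-→d18:-→d19:-→d20:H2→d21:-→d22:-→d23:-→d24:H0 -> H0
  lookup 222.214.226.252: bits 110111101101011011100010 walk d0:H0→d1:-→d2:-→d3:-→d4:-→d5:-→d6:-→d7:-→d8:-→d9:-→d10:-→d11:-→d12:H2→d13:-→d14:-→d15:-→d16:-→d17:-→d18:-→d19:-→d20:H1→d21:-→d22:-→d23:-→d24:H0 -> H0

== LOOKUPS ==
["H1","H1","H1","no-route","H1","H1","H0","H0","H1","H0","H0","H2","H1","H0","H0","H0"]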